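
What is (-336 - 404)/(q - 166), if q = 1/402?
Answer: 297480/66731 ≈ 4.4579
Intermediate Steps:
q = 1/402 ≈ 0.0024876
(-336 - 404)/(q - 166) = (-336 - 404)/(1/402 - 166) = -740/(-66731/402) = -740*(-402/66731) = 297480/66731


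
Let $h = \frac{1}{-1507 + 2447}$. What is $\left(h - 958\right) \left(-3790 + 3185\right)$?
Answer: $\frac{108962799}{188} \approx 5.7959 \cdot 10^{5}$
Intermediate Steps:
$h = \frac{1}{940} \approx 0.0010638$
$\left(h - 958\right) \left(-3790 + 3185\right) = \left(\frac{1}{940} - 958\right) \left(-3790 + 3185\right) = \left(- \frac{900519}{940}\right) \left(-605\right) = \frac{108962799}{188}$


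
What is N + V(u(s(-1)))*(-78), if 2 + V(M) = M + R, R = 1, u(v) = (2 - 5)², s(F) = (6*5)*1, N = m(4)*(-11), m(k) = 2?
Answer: -646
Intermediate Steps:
N = -22 (N = 2*(-11) = -22)
s(F) = 30 (s(F) = 30*1 = 30)
u(v) = 9 (u(v) = (-3)² = 9)
V(M) = -1 + M (V(M) = -2 + (M + 1) = -2 + (1 + M) = -1 + M)
N + V(u(s(-1)))*(-78) = -22 + (-1 + 9)*(-78) = -22 + 8*(-78) = -22 - 624 = -646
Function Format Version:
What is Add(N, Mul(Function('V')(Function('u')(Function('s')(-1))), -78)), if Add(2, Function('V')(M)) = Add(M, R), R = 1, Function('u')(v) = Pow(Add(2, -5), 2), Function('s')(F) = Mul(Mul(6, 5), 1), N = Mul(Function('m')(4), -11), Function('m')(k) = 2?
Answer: -646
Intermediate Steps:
N = -22 (N = Mul(2, -11) = -22)
Function('s')(F) = 30 (Function('s')(F) = Mul(30, 1) = 30)
Function('u')(v) = 9 (Function('u')(v) = Pow(-3, 2) = 9)
Function('V')(M) = Add(-1, M) (Function('V')(M) = Add(-2, Add(M, 1)) = Add(-2, Add(1, M)) = Add(-1, M))
Add(N, Mul(Function('V')(Function('u')(Function('s')(-1))), -78)) = Add(-22, Mul(Add(-1, 9), -78)) = Add(-22, Mul(8, -78)) = Add(-22, -624) = -646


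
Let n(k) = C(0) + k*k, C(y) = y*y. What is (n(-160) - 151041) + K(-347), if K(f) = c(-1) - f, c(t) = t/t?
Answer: -125093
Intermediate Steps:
C(y) = y**2
c(t) = 1
n(k) = k**2 (n(k) = 0**2 + k*k = 0 + k**2 = k**2)
K(f) = 1 - f
(n(-160) - 151041) + K(-347) = ((-160)**2 - 151041) + (1 - 1*(-347)) = (25600 - 151041) + (1 + 347) = -125441 + 348 = -125093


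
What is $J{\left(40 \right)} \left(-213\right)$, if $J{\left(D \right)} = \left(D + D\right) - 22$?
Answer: $-12354$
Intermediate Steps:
$J{\left(D \right)} = -22 + 2 D$ ($J{\left(D \right)} = 2 D - 22 = -22 + 2 D$)
$J{\left(40 \right)} \left(-213\right) = \left(-22 + 2 \cdot 40\right) \left(-213\right) = \left(-22 + 80\right) \left(-213\right) = 58 \left(-213\right) = -12354$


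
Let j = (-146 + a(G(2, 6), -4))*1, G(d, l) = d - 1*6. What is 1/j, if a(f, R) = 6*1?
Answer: -1/140 ≈ -0.0071429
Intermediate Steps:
G(d, l) = -6 + d (G(d, l) = d - 6 = -6 + d)
a(f, R) = 6
j = -140 (j = (-146 + 6)*1 = -140*1 = -140)
1/j = 1/(-140) = -1/140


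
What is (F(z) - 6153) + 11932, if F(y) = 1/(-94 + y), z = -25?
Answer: 687700/119 ≈ 5779.0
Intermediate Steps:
(F(z) - 6153) + 11932 = (1/(-94 - 25) - 6153) + 11932 = (1/(-119) - 6153) + 11932 = (-1/119 - 6153) + 11932 = -732208/119 + 11932 = 687700/119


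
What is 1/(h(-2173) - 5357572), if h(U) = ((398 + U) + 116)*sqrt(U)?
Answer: I/(-5357572*I + 1659*sqrt(2173)) ≈ -1.8661e-7 + 2.6937e-9*I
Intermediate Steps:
h(U) = sqrt(U)*(514 + U) (h(U) = (514 + U)*sqrt(U) = sqrt(U)*(514 + U))
1/(h(-2173) - 5357572) = 1/(sqrt(-2173)*(514 - 2173) - 5357572) = 1/((I*sqrt(2173))*(-1659) - 5357572) = 1/(-1659*I*sqrt(2173) - 5357572) = 1/(-5357572 - 1659*I*sqrt(2173))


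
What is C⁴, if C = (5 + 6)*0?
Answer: 0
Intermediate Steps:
C = 0 (C = 11*0 = 0)
C⁴ = 0⁴ = 0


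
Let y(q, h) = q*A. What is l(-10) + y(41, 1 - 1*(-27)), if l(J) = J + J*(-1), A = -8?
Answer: -328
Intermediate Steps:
y(q, h) = -8*q (y(q, h) = q*(-8) = -8*q)
l(J) = 0 (l(J) = J - J = 0)
l(-10) + y(41, 1 - 1*(-27)) = 0 - 8*41 = 0 - 328 = -328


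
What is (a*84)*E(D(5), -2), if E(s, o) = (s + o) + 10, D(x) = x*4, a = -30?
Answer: -70560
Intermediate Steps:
D(x) = 4*x
E(s, o) = 10 + o + s (E(s, o) = (o + s) + 10 = 10 + o + s)
(a*84)*E(D(5), -2) = (-30*84)*(10 - 2 + 4*5) = -2520*(10 - 2 + 20) = -2520*28 = -70560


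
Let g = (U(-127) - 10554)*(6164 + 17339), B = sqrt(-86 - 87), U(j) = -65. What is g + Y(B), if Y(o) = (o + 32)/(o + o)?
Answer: -499156713/2 - 16*I*sqrt(173)/173 ≈ -2.4958e+8 - 1.2165*I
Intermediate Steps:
B = I*sqrt(173) (B = sqrt(-173) = I*sqrt(173) ≈ 13.153*I)
Y(o) = (32 + o)/(2*o) (Y(o) = (32 + o)/((2*o)) = (32 + o)*(1/(2*o)) = (32 + o)/(2*o))
g = -249578357 (g = (-65 - 10554)*(6164 + 17339) = -10619*23503 = -249578357)
g + Y(B) = -249578357 + (32 + I*sqrt(173))/(2*((I*sqrt(173)))) = -249578357 + (-I*sqrt(173)/173)*(32 + I*sqrt(173))/2 = -249578357 - I*sqrt(173)*(32 + I*sqrt(173))/346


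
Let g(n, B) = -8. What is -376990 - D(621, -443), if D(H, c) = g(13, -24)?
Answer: -376982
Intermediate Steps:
D(H, c) = -8
-376990 - D(621, -443) = -376990 - 1*(-8) = -376990 + 8 = -376982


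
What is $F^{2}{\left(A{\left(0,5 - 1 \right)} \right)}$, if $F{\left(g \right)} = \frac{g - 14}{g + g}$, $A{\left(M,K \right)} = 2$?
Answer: $9$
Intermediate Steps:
$F{\left(g \right)} = \frac{-14 + g}{2 g}$
$F^{2}{\left(A{\left(0,5 - 1 \right)} \right)} = \left(\frac{-14 + 2}{2 \cdot 2}\right)^{2} = \left(\frac{1}{2} \cdot \frac{1}{2} \left(-12\right)\right)^{2} = \left(-3\right)^{2} = 9$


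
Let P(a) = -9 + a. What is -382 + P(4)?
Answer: -387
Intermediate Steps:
-382 + P(4) = -382 + (-9 + 4) = -382 - 5 = -387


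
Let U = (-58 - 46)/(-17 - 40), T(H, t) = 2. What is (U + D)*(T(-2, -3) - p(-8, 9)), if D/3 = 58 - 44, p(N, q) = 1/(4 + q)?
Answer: 62450/741 ≈ 84.278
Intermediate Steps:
U = 104/57 (U = -104/(-57) = -104*(-1/57) = 104/57 ≈ 1.8246)
D = 42 (D = 3*(58 - 44) = 3*14 = 42)
(U + D)*(T(-2, -3) - p(-8, 9)) = (104/57 + 42)*(2 - 1/(4 + 9)) = 2498*(2 - 1/13)/57 = (2498/57)*(25/13) = 62450/741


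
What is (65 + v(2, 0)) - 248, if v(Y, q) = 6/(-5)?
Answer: -921/5 ≈ -184.20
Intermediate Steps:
v(Y, q) = -6/5 (v(Y, q) = 6*(-1/5) = -6/5)
(65 + v(2, 0)) - 248 = (65 - 6/5) - 248 = 319/5 - 248 = -921/5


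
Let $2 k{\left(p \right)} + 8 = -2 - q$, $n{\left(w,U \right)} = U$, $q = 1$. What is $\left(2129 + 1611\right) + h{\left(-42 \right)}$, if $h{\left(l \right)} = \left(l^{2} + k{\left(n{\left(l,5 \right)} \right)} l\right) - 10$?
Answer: $5725$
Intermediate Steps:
$k{\left(p \right)} = - \frac{11}{2}$ ($k{\left(p \right)} = -4 + \frac{-2 - 1}{2} = -4 + \frac{1}{2} \left(-3\right) = -4 - \frac{3}{2} = - \frac{11}{2}$)
$h{\left(l \right)} = -10 + l^{2} - \frac{11 l}{2}$ ($h{\left(l \right)} = \left(l^{2} - \frac{11 l}{2}\right) - 10 = -10 + l^{2} - \frac{11 l}{2}$)
$\left(2129 + 1611\right) + h{\left(-42 \right)} = \left(2129 + 1611\right) - \left(-221 - 1764\right) = 3740 + \left(-10 + 1764 + 231\right) = 3740 + 1985 = 5725$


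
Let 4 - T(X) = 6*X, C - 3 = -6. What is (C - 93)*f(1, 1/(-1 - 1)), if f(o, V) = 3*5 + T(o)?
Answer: -1248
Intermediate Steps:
C = -3 (C = 3 - 6 = -3)
T(X) = 4 - 6*X
f(o, V) = 19 - 6*o (f(o, V) = 3*5 + (4 - 6*o) = 15 + (4 - 6*o) = 19 - 6*o)
(C - 93)*f(1, 1/(-1 - 1)) = (-3 - 93)*(19 - 6*1) = -96*(19 - 6) = -96*13 = -1248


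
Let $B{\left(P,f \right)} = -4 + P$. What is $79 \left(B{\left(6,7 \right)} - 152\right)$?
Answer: $-11850$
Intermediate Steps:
$79 \left(B{\left(6,7 \right)} - 152\right) = 79 \left(\left(-4 + 6\right) - 152\right) = 79 \left(2 - 152\right) = 79 \left(-150\right) = -11850$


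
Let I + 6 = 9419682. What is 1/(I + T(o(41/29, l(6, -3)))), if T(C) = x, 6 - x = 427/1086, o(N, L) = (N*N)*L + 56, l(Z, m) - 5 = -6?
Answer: 1086/10229774225 ≈ 1.0616e-7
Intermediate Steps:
l(Z, m) = -1 (l(Z, m) = 5 - 6 = -1)
I = 9419676 (I = -6 + 9419682 = 9419676)
o(N, L) = 56 + L*N**2 (o(N, L) = N**2*L + 56 = L*N**2 + 56 = 56 + L*N**2)
x = 6089/1086 (x = 6 - 427/1086 = 6089/1086 ≈ 5.6068)
T(C) = 6089/1086
1/(I + T(o(41/29, l(6, -3)))) = 1/(9419676 + 6089/1086) = 1/(10229774225/1086) = 1086/10229774225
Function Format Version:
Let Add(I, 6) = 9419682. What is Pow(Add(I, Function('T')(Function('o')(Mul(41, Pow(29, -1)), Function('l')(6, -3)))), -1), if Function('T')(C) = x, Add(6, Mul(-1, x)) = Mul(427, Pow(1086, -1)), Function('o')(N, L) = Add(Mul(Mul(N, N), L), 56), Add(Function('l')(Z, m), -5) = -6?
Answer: Rational(1086, 10229774225) ≈ 1.0616e-7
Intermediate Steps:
Function('l')(Z, m) = -1 (Function('l')(Z, m) = Add(5, -6) = -1)
I = 9419676 (I = Add(-6, 9419682) = 9419676)
Function('o')(N, L) = Add(56, Mul(L, Pow(N, 2))) (Function('o')(N, L) = Add(Mul(Pow(N, 2), L), 56) = Add(Mul(L, Pow(N, 2)), 56) = Add(56, Mul(L, Pow(N, 2))))
x = Rational(6089, 1086) (x = Add(6, Mul(-1, Mul(427, Pow(1086, -1)))) = Add(6, Mul(-1, Mul(427, Rational(1, 1086)))) = Add(6, Mul(-1, Rational(427, 1086))) = Add(6, Rational(-427, 1086)) = Rational(6089, 1086) ≈ 5.6068)
Function('T')(C) = Rational(6089, 1086)
Pow(Add(I, Function('T')(Function('o')(Mul(41, Pow(29, -1)), Function('l')(6, -3)))), -1) = Pow(Add(9419676, Rational(6089, 1086)), -1) = Pow(Rational(10229774225, 1086), -1) = Rational(1086, 10229774225)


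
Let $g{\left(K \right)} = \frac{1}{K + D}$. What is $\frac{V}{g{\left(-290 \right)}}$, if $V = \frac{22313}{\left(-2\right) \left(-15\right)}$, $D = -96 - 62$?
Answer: $- \frac{4998112}{15} \approx -3.3321 \cdot 10^{5}$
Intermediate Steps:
$D = -158$
$g{\left(K \right)} = \frac{1}{-158 + K}$ ($g{\left(K \right)} = \frac{1}{K - 158} = \frac{1}{-158 + K}$)
$V = \frac{22313}{30} \approx 743.77$
$\frac{V}{g{\left(-290 \right)}} = \frac{22313}{30 \frac{1}{-158 - 290}} = \frac{22313}{30 \frac{1}{-448}} = \frac{22313}{30 \left(- \frac{1}{448}\right)} = \frac{22313}{30} \left(-448\right) = - \frac{4998112}{15}$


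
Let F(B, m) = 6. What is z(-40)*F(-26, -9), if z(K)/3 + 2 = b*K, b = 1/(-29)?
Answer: -324/29 ≈ -11.172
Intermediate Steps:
b = -1/29 ≈ -0.034483
z(K) = -6 - 3*K/29 (z(K) = -6 + 3*(-K/29) = -6 - 3*K/29)
z(-40)*F(-26, -9) = (-6 - 3/29*(-40))*6 = (-6 + 120/29)*6 = -54/29*6 = -324/29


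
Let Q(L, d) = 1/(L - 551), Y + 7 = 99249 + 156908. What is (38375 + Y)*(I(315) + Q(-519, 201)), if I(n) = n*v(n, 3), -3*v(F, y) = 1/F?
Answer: -21068355/214 ≈ -98450.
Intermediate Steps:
v(F, y) = -1/(3*F)
Y = 256150 (Y = -7 + (99249 + 156908) = -7 + 256157 = 256150)
Q(L, d) = 1/(-551 + L)
I(n) = -⅓ (I(n) = n*(-1/(3*n)) = -⅓)
(38375 + Y)*(I(315) + Q(-519, 201)) = (38375 + 256150)*(-⅓ + 1/(-551 - 519)) = 294525*(-⅓ + 1/(-1070)) = 294525*(-⅓ - 1/1070) = 294525*(-1073/3210) = -21068355/214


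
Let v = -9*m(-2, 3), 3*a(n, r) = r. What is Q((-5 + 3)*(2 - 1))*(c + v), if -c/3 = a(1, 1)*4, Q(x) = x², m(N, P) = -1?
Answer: 20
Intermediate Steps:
a(n, r) = r/3
v = 9 (v = -9*(-1) = 9)
c = -4 (c = -3*(⅓)*1*4 = -4 ≈ -4.0000)
Q((-5 + 3)*(2 - 1))*(c + v) = ((-5 + 3)*(2 - 1))²*(-4 + 9) = (-2*1)²*5 = (-2)²*5 = 4*5 = 20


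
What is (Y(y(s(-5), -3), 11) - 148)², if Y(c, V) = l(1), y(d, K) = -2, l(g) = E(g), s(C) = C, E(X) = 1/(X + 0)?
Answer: 21609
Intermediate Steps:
E(X) = 1/X
l(g) = 1/g
Y(c, V) = 1 (Y(c, V) = 1/1 = 1)
(Y(y(s(-5), -3), 11) - 148)² = (1 - 148)² = (-147)² = 21609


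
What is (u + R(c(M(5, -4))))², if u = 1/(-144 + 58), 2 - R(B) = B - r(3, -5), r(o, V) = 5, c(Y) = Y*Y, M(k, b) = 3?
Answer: 29929/7396 ≈ 4.0466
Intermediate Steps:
c(Y) = Y²
R(B) = 7 - B (R(B) = 2 - (B - 1*5) = 2 - (B - 5) = 2 - (-5 + B) = 2 + (5 - B) = 7 - B)
u = -1/86 (u = 1/(-86) = -1/86 ≈ -0.011628)
(u + R(c(M(5, -4))))² = (-1/86 + (7 - 1*3²))² = (-1/86 + (7 - 1*9))² = (-1/86 + (7 - 9))² = (-1/86 - 2)² = (-173/86)² = 29929/7396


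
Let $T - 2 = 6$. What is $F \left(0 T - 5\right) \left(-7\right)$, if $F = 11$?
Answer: $385$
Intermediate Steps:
$T = 8$ ($T = 2 + 6 = 8$)
$F \left(0 T - 5\right) \left(-7\right) = 11 \left(0 \cdot 8 - 5\right) \left(-7\right) = 11 \left(0 - 5\right) \left(-7\right) = 11 \left(-5\right) \left(-7\right) = \left(-55\right) \left(-7\right) = 385$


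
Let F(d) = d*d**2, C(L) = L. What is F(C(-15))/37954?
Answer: -3375/37954 ≈ -0.088923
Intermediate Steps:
F(d) = d**3
F(C(-15))/37954 = (-15)**3/37954 = -3375*1/37954 = -3375/37954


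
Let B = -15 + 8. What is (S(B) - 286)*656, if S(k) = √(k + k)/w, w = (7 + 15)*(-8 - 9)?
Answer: -187616 - 328*I*√14/187 ≈ -1.8762e+5 - 6.5629*I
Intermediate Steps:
B = -7
w = -374 (w = 22*(-17) = -374)
S(k) = -√2*√k/374 (S(k) = √(k + k)/(-374) = √(2*k)*(-1/374) = (√2*√k)*(-1/374) = -√2*√k/374)
(S(B) - 286)*656 = (-√2*√(-7)/374 - 286)*656 = (-√2*I*√7/374 - 286)*656 = (-I*√14/374 - 286)*656 = (-286 - I*√14/374)*656 = -187616 - 328*I*√14/187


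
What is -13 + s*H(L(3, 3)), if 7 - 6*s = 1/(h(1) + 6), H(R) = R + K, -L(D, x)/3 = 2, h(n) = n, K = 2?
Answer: -123/7 ≈ -17.571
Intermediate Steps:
L(D, x) = -6 (L(D, x) = -3*2 = -6)
H(R) = 2 + R (H(R) = R + 2 = 2 + R)
s = 8/7 (s = 7/6 - 1/(6*(1 + 6)) = 7/6 - ⅙/7 = 7/6 - ⅙*⅐ = 7/6 - 1/42 = 8/7 ≈ 1.1429)
-13 + s*H(L(3, 3)) = -13 + 8*(2 - 6)/7 = -13 + (8/7)*(-4) = -13 - 32/7 = -123/7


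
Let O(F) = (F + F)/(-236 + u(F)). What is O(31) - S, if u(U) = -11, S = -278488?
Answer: 68786474/247 ≈ 2.7849e+5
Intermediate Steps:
O(F) = -2*F/247 (O(F) = (F + F)/(-236 - 11) = (2*F)/(-247) = (2*F)*(-1/247) = -2*F/247)
O(31) - S = -2/247*31 - 1*(-278488) = -62/247 + 278488 = 68786474/247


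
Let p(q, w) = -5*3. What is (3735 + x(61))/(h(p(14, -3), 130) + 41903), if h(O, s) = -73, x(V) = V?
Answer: 1898/20915 ≈ 0.090748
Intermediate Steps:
p(q, w) = -15
(3735 + x(61))/(h(p(14, -3), 130) + 41903) = (3735 + 61)/(-73 + 41903) = 3796/41830 = 3796*(1/41830) = 1898/20915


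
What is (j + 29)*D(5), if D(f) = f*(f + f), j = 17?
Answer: 2300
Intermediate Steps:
D(f) = 2*f² (D(f) = f*(2*f) = 2*f²)
(j + 29)*D(5) = (17 + 29)*(2*5²) = 46*(2*25) = 46*50 = 2300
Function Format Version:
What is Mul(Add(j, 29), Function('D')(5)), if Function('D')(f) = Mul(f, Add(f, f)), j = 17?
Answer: 2300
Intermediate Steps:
Function('D')(f) = Mul(2, Pow(f, 2)) (Function('D')(f) = Mul(f, Mul(2, f)) = Mul(2, Pow(f, 2)))
Mul(Add(j, 29), Function('D')(5)) = Mul(Add(17, 29), Mul(2, Pow(5, 2))) = Mul(46, Mul(2, 25)) = Mul(46, 50) = 2300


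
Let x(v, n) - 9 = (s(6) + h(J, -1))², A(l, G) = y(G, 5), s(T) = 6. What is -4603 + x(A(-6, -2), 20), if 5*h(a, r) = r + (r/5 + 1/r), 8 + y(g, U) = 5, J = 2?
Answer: -2851929/625 ≈ -4563.1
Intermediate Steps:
y(g, U) = -3 (y(g, U) = -8 + 5 = -3)
A(l, G) = -3
h(a, r) = 1/(5*r) + 6*r/25 (h(a, r) = (r + (r/5 + 1/r))/5 = (r + (1/r + r/5))/5 = (1/r + 6*r/5)/5 = 1/(5*r) + 6*r/25)
x(v, n) = 24946/625 (x(v, n) = 9 + (6 + (1/25)*(5 + 6*(-1)²)/(-1))² = 9 + (6 + (1/25)*(-1)*(5 + 6*1))² = 9 + (6 + (1/25)*(-1)*(5 + 6))² = 9 + (6 + (1/25)*(-1)*11)² = 9 + (6 - 11/25)² = 9 + (139/25)² = 9 + 19321/625 = 24946/625)
-4603 + x(A(-6, -2), 20) = -4603 + 24946/625 = -2851929/625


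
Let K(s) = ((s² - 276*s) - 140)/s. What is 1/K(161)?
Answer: -23/2665 ≈ -0.0086304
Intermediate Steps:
K(s) = (-140 + s² - 276*s)/s
1/K(161) = 1/(-276 + 161 - 140/161) = 1/(-276 + 161 - 140*1/161) = 1/(-276 + 161 - 20/23) = 1/(-2665/23) = -23/2665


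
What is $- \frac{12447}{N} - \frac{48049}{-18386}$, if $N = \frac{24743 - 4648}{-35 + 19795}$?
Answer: $- \frac{904224233053}{73893334} \approx -12237.0$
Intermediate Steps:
$N = \frac{4019}{3952}$ ($N = \frac{20095}{19760} = 20095 \cdot \frac{1}{19760} = \frac{4019}{3952} \approx 1.017$)
$- \frac{12447}{N} - \frac{48049}{-18386} = - \frac{12447}{\frac{4019}{3952}} - \frac{48049}{-18386} = \left(-12447\right) \frac{3952}{4019} - - \frac{48049}{18386} = - \frac{49190544}{4019} + \frac{48049}{18386} = - \frac{904224233053}{73893334}$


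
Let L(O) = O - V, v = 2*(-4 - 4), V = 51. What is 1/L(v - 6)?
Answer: -1/73 ≈ -0.013699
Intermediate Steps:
v = -16 (v = 2*(-8) = -16)
L(O) = -51 + O (L(O) = O - 1*51 = O - 51 = -51 + O)
1/L(v - 6) = 1/(-51 + (-16 - 6)) = 1/(-51 - 22) = 1/(-73) = -1/73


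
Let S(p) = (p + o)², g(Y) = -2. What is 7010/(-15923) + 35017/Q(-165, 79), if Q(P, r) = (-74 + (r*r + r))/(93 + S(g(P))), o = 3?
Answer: 26184165247/49727529 ≈ 526.55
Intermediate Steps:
S(p) = (3 + p)² (S(p) = (p + 3)² = (3 + p)²)
Q(P, r) = -37/47 + r/94 + r²/94 (Q(P, r) = (-74 + (r*r + r))/(93 + (3 - 2)²) = (-74 + (r² + r))/(93 + 1²) = (-74 + (r + r²))/(93 + 1) = (-74 + r + r²)/94 = (-74 + r + r²)*(1/94) = -37/47 + r/94 + r²/94)
7010/(-15923) + 35017/Q(-165, 79) = 7010/(-15923) + 35017/(-37/47 + (1/94)*79 + (1/94)*79²) = 7010*(-1/15923) + 35017/(-37/47 + 79/94 + (1/94)*6241) = -7010/15923 + 35017/(-37/47 + 79/94 + 6241/94) = -7010/15923 + 35017/(3123/47) = -7010/15923 + 35017*(47/3123) = -7010/15923 + 1645799/3123 = 26184165247/49727529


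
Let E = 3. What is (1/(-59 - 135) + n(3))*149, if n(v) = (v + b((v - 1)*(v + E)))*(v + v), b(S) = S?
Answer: 2601391/194 ≈ 13409.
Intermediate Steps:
n(v) = 2*v*(v + (-1 + v)*(3 + v)) (n(v) = (v + (v - 1)*(v + 3))*(v + v) = (v + (-1 + v)*(3 + v))*(2*v) = 2*v*(v + (-1 + v)*(3 + v)))
(1/(-59 - 135) + n(3))*149 = (1/(-59 - 135) + 2*3*(-3 + 3² + 3*3))*149 = (1/(-194) + 2*3*(-3 + 9 + 9))*149 = (-1/194 + 2*3*15)*149 = (-1/194 + 90)*149 = (17459/194)*149 = 2601391/194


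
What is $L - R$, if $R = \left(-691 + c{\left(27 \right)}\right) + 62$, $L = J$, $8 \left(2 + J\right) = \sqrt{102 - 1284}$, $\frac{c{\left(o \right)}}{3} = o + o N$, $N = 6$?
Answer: $60 + \frac{i \sqrt{1182}}{8} \approx 60.0 + 4.2975 i$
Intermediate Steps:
$c{\left(o \right)} = 21 o$ ($c{\left(o \right)} = 3 \left(o + o 6\right) = 3 \left(o + 6 o\right) = 3 \cdot 7 o = 21 o$)
$J = -2 + \frac{i \sqrt{1182}}{8}$ ($J = -2 + \frac{\sqrt{102 - 1284}}{8} = -2 + \frac{\sqrt{-1182}}{8} = -2 + \frac{i \sqrt{1182}}{8} \approx -2.0 + 4.2975 i$)
$L = -2 + \frac{i \sqrt{1182}}{8} \approx -2.0 + 4.2975 i$
$R = -62$ ($R = \left(-691 + 21 \cdot 27\right) + 62 = \left(-691 + 567\right) + 62 = -124 + 62 = -62$)
$L - R = \left(-2 + \frac{i \sqrt{1182}}{8}\right) - -62 = \left(-2 + \frac{i \sqrt{1182}}{8}\right) + 62 = 60 + \frac{i \sqrt{1182}}{8}$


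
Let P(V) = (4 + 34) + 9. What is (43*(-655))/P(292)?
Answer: -28165/47 ≈ -599.25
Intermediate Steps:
P(V) = 47 (P(V) = 38 + 9 = 47)
(43*(-655))/P(292) = (43*(-655))/47 = -28165*1/47 = -28165/47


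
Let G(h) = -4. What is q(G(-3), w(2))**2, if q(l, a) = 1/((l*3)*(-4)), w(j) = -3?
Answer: 1/2304 ≈ 0.00043403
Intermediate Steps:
q(l, a) = -1/(12*l) (q(l, a) = 1/((3*l)*(-4)) = 1/(-12*l) = -1/(12*l))
q(G(-3), w(2))**2 = (-1/12/(-4))**2 = (-1/12*(-1/4))**2 = (1/48)**2 = 1/2304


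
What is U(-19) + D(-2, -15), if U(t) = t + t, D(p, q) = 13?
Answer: -25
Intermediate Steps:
U(t) = 2*t
U(-19) + D(-2, -15) = 2*(-19) + 13 = -38 + 13 = -25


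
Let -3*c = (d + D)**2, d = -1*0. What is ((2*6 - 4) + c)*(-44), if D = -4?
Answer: -352/3 ≈ -117.33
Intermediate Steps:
d = 0
c = -16/3 (c = -(0 - 4)**2/3 = -1/3*(-4)**2 = -1/3*16 = -16/3 ≈ -5.3333)
((2*6 - 4) + c)*(-44) = ((2*6 - 4) - 16/3)*(-44) = ((12 - 4) - 16/3)*(-44) = (8 - 16/3)*(-44) = (8/3)*(-44) = -352/3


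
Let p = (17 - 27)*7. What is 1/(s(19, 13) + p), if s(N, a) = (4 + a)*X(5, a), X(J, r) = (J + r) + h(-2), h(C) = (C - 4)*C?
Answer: 1/440 ≈ 0.0022727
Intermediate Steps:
h(C) = C*(-4 + C) (h(C) = (-4 + C)*C = C*(-4 + C))
p = -70 (p = -10*7 = -70)
X(J, r) = 12 + J + r (X(J, r) = (J + r) - 2*(-4 - 2) = (J + r) - 2*(-6) = (J + r) + 12 = 12 + J + r)
s(N, a) = (4 + a)*(17 + a) (s(N, a) = (4 + a)*(12 + 5 + a) = (4 + a)*(17 + a))
1/(s(19, 13) + p) = 1/((4 + 13)*(17 + 13) - 70) = 1/(17*30 - 70) = 1/(510 - 70) = 1/440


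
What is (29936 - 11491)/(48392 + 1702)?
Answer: 18445/50094 ≈ 0.36821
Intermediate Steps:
(29936 - 11491)/(48392 + 1702) = 18445/50094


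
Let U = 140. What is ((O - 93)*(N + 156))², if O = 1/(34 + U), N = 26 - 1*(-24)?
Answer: 2777698889449/7569 ≈ 3.6698e+8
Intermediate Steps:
N = 50 (N = 26 + 24 = 50)
O = 1/174 (O = 1/(34 + 140) = 1/174 ≈ 0.0057471)
((O - 93)*(N + 156))² = ((1/174 - 93)*(50 + 156))² = (-16181/174*206)² = (-1666643/87)² = 2777698889449/7569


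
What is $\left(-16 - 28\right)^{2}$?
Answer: $1936$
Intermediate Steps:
$\left(-16 - 28\right)^{2} = \left(-44\right)^{2} = 1936$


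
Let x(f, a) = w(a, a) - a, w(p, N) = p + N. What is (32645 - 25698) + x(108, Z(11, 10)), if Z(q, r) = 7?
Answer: 6954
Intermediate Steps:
w(p, N) = N + p
x(f, a) = a (x(f, a) = (a + a) - a = 2*a - a = a)
(32645 - 25698) + x(108, Z(11, 10)) = (32645 - 25698) + 7 = 6947 + 7 = 6954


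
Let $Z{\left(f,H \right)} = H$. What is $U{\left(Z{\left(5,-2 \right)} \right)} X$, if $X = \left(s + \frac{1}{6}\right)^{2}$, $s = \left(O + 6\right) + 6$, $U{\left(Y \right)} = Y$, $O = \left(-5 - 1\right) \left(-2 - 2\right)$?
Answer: $- \frac{47089}{18} \approx -2616.1$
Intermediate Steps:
$O = 24$ ($O = \left(-6\right) \left(-4\right) = 24$)
$s = 36$ ($s = \left(24 + 6\right) + 6 = 30 + 6 = 36$)
$X = \frac{47089}{36}$ ($X = \left(36 + \frac{1}{6}\right)^{2} = \left(\frac{217}{6}\right)^{2} = \frac{47089}{36} \approx 1308.0$)
$U{\left(Z{\left(5,-2 \right)} \right)} X = \left(-2\right) \frac{47089}{36} = - \frac{47089}{18}$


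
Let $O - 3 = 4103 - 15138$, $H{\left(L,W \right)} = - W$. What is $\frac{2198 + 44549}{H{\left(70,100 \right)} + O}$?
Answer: $- \frac{46747}{11132} \approx -4.1993$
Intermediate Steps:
$O = -11032$ ($O = 3 + \left(4103 - 15138\right) = 3 - 11035 = -11032$)
$\frac{2198 + 44549}{H{\left(70,100 \right)} + O} = \frac{2198 + 44549}{\left(-1\right) 100 - 11032} = \frac{46747}{-100 - 11032} = \frac{46747}{-11132} = 46747 \left(- \frac{1}{11132}\right) = - \frac{46747}{11132}$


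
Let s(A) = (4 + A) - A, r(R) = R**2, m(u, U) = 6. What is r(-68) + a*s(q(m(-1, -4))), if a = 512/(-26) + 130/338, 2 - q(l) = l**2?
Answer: 59108/13 ≈ 4546.8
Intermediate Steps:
q(l) = 2 - l**2
s(A) = 4
a = -251/13 (a = 512*(-1/26) + 130*(1/338) = -256/13 + 5/13 = -251/13 ≈ -19.308)
r(-68) + a*s(q(m(-1, -4))) = (-68)**2 - 251/13*4 = 4624 - 1004/13 = 59108/13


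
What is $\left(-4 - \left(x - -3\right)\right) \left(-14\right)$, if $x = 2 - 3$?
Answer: $84$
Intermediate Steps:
$x = -1$ ($x = 2 - 3 = -1$)
$\left(-4 - \left(x - -3\right)\right) \left(-14\right) = \left(-4 - \left(-1 - -3\right)\right) \left(-14\right) = \left(-4 - \left(-1 + 3\right)\right) \left(-14\right) = \left(-4 - 2\right) \left(-14\right) = \left(-6\right) \left(-14\right) = 84$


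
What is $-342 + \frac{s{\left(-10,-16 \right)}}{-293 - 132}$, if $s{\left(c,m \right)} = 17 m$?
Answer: $- \frac{8534}{25} \approx -341.36$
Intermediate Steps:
$-342 + \frac{s{\left(-10,-16 \right)}}{-293 - 132} = -342 + \frac{17 \left(-16\right)}{-293 - 132} = -342 - \frac{272}{-425} = -342 - - \frac{16}{25} = -342 + \frac{16}{25} = - \frac{8534}{25}$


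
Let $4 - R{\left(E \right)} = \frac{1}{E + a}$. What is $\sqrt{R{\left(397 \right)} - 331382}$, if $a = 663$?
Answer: $\frac{i \sqrt{93084080465}}{530} \approx 575.65 i$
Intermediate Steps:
$R{\left(E \right)} = 4 - \frac{1}{663 + E}$ ($R{\left(E \right)} = 4 - \frac{1}{E + 663} = 4 - \frac{1}{663 + E}$)
$\sqrt{R{\left(397 \right)} - 331382} = \sqrt{\frac{2651 + 4 \cdot 397}{663 + 397} - 331382} = \sqrt{\frac{2651 + 1588}{1060} - 331382} = \sqrt{\frac{1}{1060} \cdot 4239 - 331382} = \sqrt{\frac{4239}{1060} - 331382} = \sqrt{- \frac{351260681}{1060}} = \frac{i \sqrt{93084080465}}{530}$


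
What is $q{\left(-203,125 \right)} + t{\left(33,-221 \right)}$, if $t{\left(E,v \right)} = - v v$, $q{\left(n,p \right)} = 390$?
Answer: $-48451$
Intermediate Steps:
$t{\left(E,v \right)} = - v^{2}$
$q{\left(-203,125 \right)} + t{\left(33,-221 \right)} = 390 - \left(-221\right)^{2} = 390 - 48841 = -48451$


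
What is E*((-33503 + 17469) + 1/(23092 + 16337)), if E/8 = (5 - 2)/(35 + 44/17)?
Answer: -85979823560/8398377 ≈ -10238.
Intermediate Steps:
E = 136/213 (E = 8*((5 - 2)/(35 + 44/17)) = 8*(3/(35 + 44*(1/17))) = 8*(3/(35 + 44/17)) = 8*(3/(639/17)) = 8*(3*(17/639)) = 8*(17/213) = 136/213 ≈ 0.63850)
E*((-33503 + 17469) + 1/(23092 + 16337)) = 136*((-33503 + 17469) + 1/(23092 + 16337))/213 = 136*(-16034 + 1/39429)/213 = (136/213)*(-632204585/39429) = -85979823560/8398377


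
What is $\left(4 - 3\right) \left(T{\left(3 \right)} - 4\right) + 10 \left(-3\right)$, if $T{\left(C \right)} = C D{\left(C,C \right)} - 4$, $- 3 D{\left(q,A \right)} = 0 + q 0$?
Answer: $-38$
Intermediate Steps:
$D{\left(q,A \right)} = 0$ ($D{\left(q,A \right)} = - \frac{0 + q 0}{3} = - \frac{0 + 0}{3} = \left(- \frac{1}{3}\right) 0 = 0$)
$T{\left(C \right)} = -4$ ($T{\left(C \right)} = C 0 - 4 = 0 - 4 = -4$)
$\left(4 - 3\right) \left(T{\left(3 \right)} - 4\right) + 10 \left(-3\right) = \left(4 - 3\right) \left(-4 - 4\right) + 10 \left(-3\right) = 1 \left(-8\right) - 30 = -8 - 30 = -38$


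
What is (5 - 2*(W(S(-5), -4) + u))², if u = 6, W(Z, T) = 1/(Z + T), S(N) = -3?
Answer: 2209/49 ≈ 45.082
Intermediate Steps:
W(Z, T) = 1/(T + Z)
(5 - 2*(W(S(-5), -4) + u))² = (5 - 2*(1/(-4 - 3) + 6))² = (5 - 2*(1/(-7) + 6))² = (5 - 2*(-⅐ + 6))² = (5 - 2*41/7)² = (5 - 82/7)² = (-47/7)² = 2209/49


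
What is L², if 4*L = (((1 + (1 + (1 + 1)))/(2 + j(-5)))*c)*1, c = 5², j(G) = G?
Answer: 625/9 ≈ 69.444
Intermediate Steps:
c = 25
L = -25/3 (L = ((((1 + (1 + (1 + 1)))/(2 - 5))*25)*1)/4 = ((((1 + (1 + 2))/(-3))*25)*1)/4 = ((((1 + 3)*(-⅓))*25)*1)/4 = (((4*(-⅓))*25)*1)/4 = (-4/3*25*1)/4 = (-100/3*1)/4 = (¼)*(-100/3) = -25/3 ≈ -8.3333)
L² = (-25/3)² = 625/9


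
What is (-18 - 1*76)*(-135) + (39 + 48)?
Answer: 12777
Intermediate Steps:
(-18 - 1*76)*(-135) + (39 + 48) = (-18 - 76)*(-135) + 87 = -94*(-135) + 87 = 12690 + 87 = 12777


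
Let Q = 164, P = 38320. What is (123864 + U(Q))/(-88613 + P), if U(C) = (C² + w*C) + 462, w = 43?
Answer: -158274/50293 ≈ -3.1470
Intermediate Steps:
U(C) = 462 + C² + 43*C (U(C) = (C² + 43*C) + 462 = 462 + C² + 43*C)
(123864 + U(Q))/(-88613 + P) = (123864 + (462 + 164² + 43*164))/(-88613 + 38320) = (123864 + (462 + 26896 + 7052))/(-50293) = (123864 + 34410)*(-1/50293) = 158274*(-1/50293) = -158274/50293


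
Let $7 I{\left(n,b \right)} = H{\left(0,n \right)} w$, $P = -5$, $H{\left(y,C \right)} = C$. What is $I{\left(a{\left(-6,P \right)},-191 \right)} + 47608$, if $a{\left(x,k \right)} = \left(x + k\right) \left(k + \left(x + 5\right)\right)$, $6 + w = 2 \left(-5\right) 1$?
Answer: $\frac{332200}{7} \approx 47457.0$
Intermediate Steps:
$w = -16$ ($w = -6 + 2 \left(-5\right) 1 = -6 - 10 = -16$)
$a{\left(x,k \right)} = \left(k + x\right) \left(5 + k + x\right)$ ($a{\left(x,k \right)} = \left(k + x\right) \left(k + \left(5 + x\right)\right) = \left(k + x\right) \left(5 + k + x\right)$)
$I{\left(n,b \right)} = - \frac{16 n}{7}$ ($I{\left(n,b \right)} = \frac{n \left(-16\right)}{7} = \frac{\left(-16\right) n}{7} = - \frac{16 n}{7}$)
$I{\left(a{\left(-6,P \right)},-191 \right)} + 47608 = - \frac{16 \left(\left(-5\right)^{2} + \left(-6\right)^{2} + 5 \left(-5\right) + 5 \left(-6\right) + 2 \left(-5\right) \left(-6\right)\right)}{7} + 47608 = - \frac{16 \left(25 + 36 - 25 - 30 + 60\right)}{7} + 47608 = \left(- \frac{16}{7}\right) 66 + 47608 = - \frac{1056}{7} + 47608 = \frac{332200}{7}$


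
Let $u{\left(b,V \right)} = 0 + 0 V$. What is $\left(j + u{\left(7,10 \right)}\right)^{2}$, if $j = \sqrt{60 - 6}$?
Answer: $54$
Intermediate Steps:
$u{\left(b,V \right)} = 0$ ($u{\left(b,V \right)} = 0 + 0 = 0$)
$j = 3 \sqrt{6}$ ($j = \sqrt{54} = 3 \sqrt{6} \approx 7.3485$)
$\left(j + u{\left(7,10 \right)}\right)^{2} = \left(3 \sqrt{6} + 0\right)^{2} = \left(3 \sqrt{6}\right)^{2} = 54$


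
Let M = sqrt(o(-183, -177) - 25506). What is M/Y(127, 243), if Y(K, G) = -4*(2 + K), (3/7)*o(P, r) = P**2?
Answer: -11*sqrt(435)/516 ≈ -0.44462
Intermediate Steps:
o(P, r) = 7*P**2/3
Y(K, G) = -8 - 4*K
M = 11*sqrt(435) (M = sqrt((7/3)*(-183)**2 - 25506) = sqrt((7/3)*33489 - 25506) = sqrt(78141 - 25506) = sqrt(52635) = 11*sqrt(435) ≈ 229.42)
M/Y(127, 243) = (11*sqrt(435))/(-8 - 4*127) = (11*sqrt(435))/(-8 - 508) = (11*sqrt(435))/(-516) = (11*sqrt(435))*(-1/516) = -11*sqrt(435)/516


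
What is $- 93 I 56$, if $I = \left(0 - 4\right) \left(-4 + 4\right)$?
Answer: $0$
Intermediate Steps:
$I = 0$ ($I = \left(0 - 4\right) 0 = \left(-4\right) 0 = 0$)
$- 93 I 56 = \left(-93\right) 0 \cdot 56 = 0 \cdot 56 = 0$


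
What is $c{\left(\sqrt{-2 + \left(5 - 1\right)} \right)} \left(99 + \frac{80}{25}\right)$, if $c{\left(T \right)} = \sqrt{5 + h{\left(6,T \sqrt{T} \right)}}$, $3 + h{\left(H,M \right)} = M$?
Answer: $\frac{511 \sqrt{2 + 2^{\frac{3}{4}}}}{5} \approx 196.1$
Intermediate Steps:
$h{\left(H,M \right)} = -3 + M$
$c{\left(T \right)} = \sqrt{2 + T^{\frac{3}{2}}}$ ($c{\left(T \right)} = \sqrt{5 + \left(-3 + T \sqrt{T}\right)} = \sqrt{5 + \left(-3 + T^{\frac{3}{2}}\right)} = \sqrt{2 + T^{\frac{3}{2}}}$)
$c{\left(\sqrt{-2 + \left(5 - 1\right)} \right)} \left(99 + \frac{80}{25}\right) = \sqrt{2 + \left(\sqrt{-2 + \left(5 - 1\right)}\right)^{\frac{3}{2}}} \left(99 + \frac{80}{25}\right) = \sqrt{2 + \left(\sqrt{-2 + 4}\right)^{\frac{3}{2}}} \left(99 + 80 \cdot \frac{1}{25}\right) = \sqrt{2 + \left(\sqrt{2}\right)^{\frac{3}{2}}} \left(99 + \frac{16}{5}\right) = \sqrt{2 + 2^{\frac{3}{4}}} \cdot \frac{511}{5} = \frac{511 \sqrt{2 + 2^{\frac{3}{4}}}}{5}$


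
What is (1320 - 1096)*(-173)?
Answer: -38752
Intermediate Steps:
(1320 - 1096)*(-173) = 224*(-173) = -38752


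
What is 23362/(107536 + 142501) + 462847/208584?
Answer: 120601814747/52153717608 ≈ 2.3124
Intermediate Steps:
23362/(107536 + 142501) + 462847/208584 = 23362/250037 + 462847*(1/208584) = 23362*(1/250037) + 462847/208584 = 23362/250037 + 462847/208584 = 120601814747/52153717608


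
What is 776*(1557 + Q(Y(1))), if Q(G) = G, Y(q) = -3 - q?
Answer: 1205128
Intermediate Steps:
776*(1557 + Q(Y(1))) = 776*(1557 + (-3 - 1*1)) = 776*(1557 + (-3 - 1)) = 776*(1557 - 4) = 776*1553 = 1205128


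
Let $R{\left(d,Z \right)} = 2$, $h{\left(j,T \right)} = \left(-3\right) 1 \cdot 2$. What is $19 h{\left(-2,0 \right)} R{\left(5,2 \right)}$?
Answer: $-228$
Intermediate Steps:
$h{\left(j,T \right)} = -6$ ($h{\left(j,T \right)} = \left(-3\right) 2 = -6$)
$19 h{\left(-2,0 \right)} R{\left(5,2 \right)} = 19 \left(-6\right) 2 = \left(-114\right) 2 = -228$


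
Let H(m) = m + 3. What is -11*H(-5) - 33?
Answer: -11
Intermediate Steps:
H(m) = 3 + m
-11*H(-5) - 33 = -11*(3 - 5) - 33 = -11*(-2) - 33 = 22 - 33 = -11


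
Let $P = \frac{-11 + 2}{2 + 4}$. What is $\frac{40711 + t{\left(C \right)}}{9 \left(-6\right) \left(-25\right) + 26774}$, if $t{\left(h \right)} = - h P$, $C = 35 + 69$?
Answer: $\frac{40867}{28124} \approx 1.4531$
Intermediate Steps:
$P = - \frac{3}{2}$ ($P = - \frac{9}{6} = \left(-9\right) \frac{1}{6} = - \frac{3}{2} \approx -1.5$)
$C = 104$
$t{\left(h \right)} = \frac{3 h}{2}$ ($t{\left(h \right)} = - h \left(- \frac{3}{2}\right) = \frac{3 h}{2}$)
$\frac{40711 + t{\left(C \right)}}{9 \left(-6\right) \left(-25\right) + 26774} = \frac{40711 + \frac{3}{2} \cdot 104}{9 \left(-6\right) \left(-25\right) + 26774} = \frac{40711 + 156}{\left(-54\right) \left(-25\right) + 26774} = \frac{40867}{1350 + 26774} = \frac{40867}{28124}$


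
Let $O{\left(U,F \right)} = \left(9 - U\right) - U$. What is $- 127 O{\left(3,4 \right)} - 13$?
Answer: $-394$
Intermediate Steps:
$O{\left(U,F \right)} = 9 - 2 U$
$- 127 O{\left(3,4 \right)} - 13 = - 127 \left(9 - 6\right) - 13 = \left(-127\right) 3 - 13 = -381 - 13 = -394$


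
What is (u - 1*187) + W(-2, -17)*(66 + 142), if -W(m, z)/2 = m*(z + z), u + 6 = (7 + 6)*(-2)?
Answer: -28507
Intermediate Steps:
u = -32 (u = -6 + (7 + 6)*(-2) = -6 + 13*(-2) = -6 - 26 = -32)
W(m, z) = -4*m*z (W(m, z) = -2*m*(z + z) = -2*m*2*z = -4*m*z)
(u - 1*187) + W(-2, -17)*(66 + 142) = (-32 - 1*187) + (-4*(-2)*(-17))*(66 + 142) = (-32 - 187) - 136*208 = -219 - 28288 = -28507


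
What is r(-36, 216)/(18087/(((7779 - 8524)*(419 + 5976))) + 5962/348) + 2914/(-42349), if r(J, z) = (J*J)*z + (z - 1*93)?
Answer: 9831888293066315132/601320084420313 ≈ 16351.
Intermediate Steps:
r(J, z) = -93 + z + z*J² (r(J, z) = J²*z + (z - 93) = z*J² + (-93 + z) = -93 + z + z*J²)
r(-36, 216)/(18087/(((7779 - 8524)*(419 + 5976))) + 5962/348) + 2914/(-42349) = (-93 + 216 + 216*(-36)²)/(18087/(((7779 - 8524)*(419 + 5976))) + 5962/348) + 2914/(-42349) = (-93 + 216 + 216*1296)/(18087/((-745*6395)) + 5962*(1/348)) + 2914*(-1/42349) = (-93 + 216 + 279936)/(18087/(-4764275) + 2981/174) - 2914/42349 = 280059/(18087*(-1/4764275) + 2981/174) - 2914/42349 = 280059/(-18087/4764275 + 2981/174) - 2914/42349 = 280059/(14199156637/828983850) - 2914/42349 = 280059*(828983850/14199156637) - 2914/42349 = 232164388047150/14199156637 - 2914/42349 = 9831888293066315132/601320084420313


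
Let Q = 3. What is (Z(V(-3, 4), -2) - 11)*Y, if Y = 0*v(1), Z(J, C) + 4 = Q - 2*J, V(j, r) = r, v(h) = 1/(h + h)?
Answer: 0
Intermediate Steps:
v(h) = 1/(2*h)
Z(J, C) = -1 - 2*J (Z(J, C) = -4 + (3 - 2*J) = -1 - 2*J)
Y = 0 (Y = 0*((½)/1) = 0*((½)*1) = 0*(½) = 0)
(Z(V(-3, 4), -2) - 11)*Y = ((-1 - 2*4) - 11)*0 = ((-1 - 8) - 11)*0 = (-9 - 11)*0 = -20*0 = 0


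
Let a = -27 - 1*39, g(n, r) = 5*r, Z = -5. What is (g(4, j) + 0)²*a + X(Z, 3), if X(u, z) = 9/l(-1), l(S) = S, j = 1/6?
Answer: -329/6 ≈ -54.833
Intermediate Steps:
j = ⅙ ≈ 0.16667
X(u, z) = -9 (X(u, z) = 9/(-1) = 9*(-1) = -9)
a = -66 (a = -27 - 39 = -66)
(g(4, j) + 0)²*a + X(Z, 3) = (5*(⅙) + 0)²*(-66) - 9 = (⅚ + 0)²*(-66) - 9 = (⅚)²*(-66) - 9 = (25/36)*(-66) - 9 = -275/6 - 9 = -329/6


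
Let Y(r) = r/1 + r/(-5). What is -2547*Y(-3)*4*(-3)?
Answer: -366768/5 ≈ -73354.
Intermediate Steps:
Y(r) = 4*r/5 (Y(r) = r*1 + r*(-⅕) = r - r/5 = 4*r/5)
-2547*Y(-3)*4*(-3) = -2547*((⅘)*(-3))*4*(-3) = -2547*(-12/5*4)*(-3) = -(-122256)*(-3)/5 = -2547*144/5 = -366768/5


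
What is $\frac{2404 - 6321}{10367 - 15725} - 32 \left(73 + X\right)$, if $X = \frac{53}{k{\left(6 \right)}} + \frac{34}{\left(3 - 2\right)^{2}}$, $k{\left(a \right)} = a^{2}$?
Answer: $- \frac{55782889}{16074} \approx -3470.4$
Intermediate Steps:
$X = \frac{1277}{36}$ ($X = \frac{53}{6^{2}} + \frac{34}{\left(3 - 2\right)^{2}} = \frac{53}{36} + \frac{34}{1^{2}} = 53 \cdot \frac{1}{36} + \frac{34}{1} = \frac{53}{36} + 34 \cdot 1 = \frac{53}{36} + 34 = \frac{1277}{36} \approx 35.472$)
$\frac{2404 - 6321}{10367 - 15725} - 32 \left(73 + X\right) = \frac{2404 - 6321}{10367 - 15725} - 32 \left(73 + \frac{1277}{36}\right) = - \frac{3917}{-5358} - 32 \cdot \frac{3905}{36} = \left(-3917\right) \left(- \frac{1}{5358}\right) - \frac{31240}{9} = \frac{3917}{5358} - \frac{31240}{9} = - \frac{55782889}{16074}$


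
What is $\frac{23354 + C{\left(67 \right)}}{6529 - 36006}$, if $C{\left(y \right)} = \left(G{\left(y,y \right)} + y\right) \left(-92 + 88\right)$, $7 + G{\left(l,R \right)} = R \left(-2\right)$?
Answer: $- \frac{23650}{29477} \approx -0.80232$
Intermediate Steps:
$G{\left(l,R \right)} = -7 - 2 R$ ($G{\left(l,R \right)} = -7 + R \left(-2\right) = -7 - 2 R$)
$C{\left(y \right)} = 28 + 4 y$ ($C{\left(y \right)} = \left(\left(-7 - 2 y\right) + y\right) \left(-92 + 88\right) = \left(-7 - y\right) \left(-4\right) = 28 + 4 y$)
$\frac{23354 + C{\left(67 \right)}}{6529 - 36006} = \frac{23354 + \left(28 + 4 \cdot 67\right)}{6529 - 36006} = \frac{23354 + \left(28 + 268\right)}{-29477} = \left(23354 + 296\right) \left(- \frac{1}{29477}\right) = 23650 \left(- \frac{1}{29477}\right) = - \frac{23650}{29477}$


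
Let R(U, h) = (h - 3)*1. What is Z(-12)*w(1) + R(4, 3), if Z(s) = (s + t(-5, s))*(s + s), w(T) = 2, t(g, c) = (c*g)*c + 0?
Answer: 35136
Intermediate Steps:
t(g, c) = g*c² (t(g, c) = g*c² + 0 = g*c²)
R(U, h) = -3 + h (R(U, h) = (-3 + h)*1 = -3 + h)
Z(s) = 2*s*(s - 5*s²) (Z(s) = (s - 5*s²)*(s + s) = (s - 5*s²)*(2*s) = 2*s*(s - 5*s²))
Z(-12)*w(1) + R(4, 3) = ((-12)²*(2 - 10*(-12)))*2 + (-3 + 3) = (144*(2 + 120))*2 + 0 = (144*122)*2 + 0 = 17568*2 + 0 = 35136 + 0 = 35136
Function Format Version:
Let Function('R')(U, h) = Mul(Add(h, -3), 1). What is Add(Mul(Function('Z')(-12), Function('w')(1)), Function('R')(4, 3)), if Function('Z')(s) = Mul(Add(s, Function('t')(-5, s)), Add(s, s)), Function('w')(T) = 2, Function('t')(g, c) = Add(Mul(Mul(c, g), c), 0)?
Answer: 35136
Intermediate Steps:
Function('t')(g, c) = Mul(g, Pow(c, 2)) (Function('t')(g, c) = Add(Mul(g, Pow(c, 2)), 0) = Mul(g, Pow(c, 2)))
Function('R')(U, h) = Add(-3, h) (Function('R')(U, h) = Mul(Add(-3, h), 1) = Add(-3, h))
Function('Z')(s) = Mul(2, s, Add(s, Mul(-5, Pow(s, 2)))) (Function('Z')(s) = Mul(Add(s, Mul(-5, Pow(s, 2))), Add(s, s)) = Mul(Add(s, Mul(-5, Pow(s, 2))), Mul(2, s)) = Mul(2, s, Add(s, Mul(-5, Pow(s, 2)))))
Add(Mul(Function('Z')(-12), Function('w')(1)), Function('R')(4, 3)) = Add(Mul(Mul(Pow(-12, 2), Add(2, Mul(-10, -12))), 2), Add(-3, 3)) = Add(Mul(Mul(144, Add(2, 120)), 2), 0) = Add(Mul(Mul(144, 122), 2), 0) = Add(Mul(17568, 2), 0) = Add(35136, 0) = 35136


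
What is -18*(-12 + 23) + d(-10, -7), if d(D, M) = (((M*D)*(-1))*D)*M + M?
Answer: -5105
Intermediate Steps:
d(D, M) = M - D²*M² (d(D, M) = (((D*M)*(-1))*D)*M + M = ((-D*M)*D)*M + M = (-M*D²)*M + M = -D²*M² + M = M - D²*M²)
-18*(-12 + 23) + d(-10, -7) = -18*(-12 + 23) - 7*(1 - 1*(-7)*(-10)²) = -18*11 - 7*(1 - 1*(-7)*100) = -198 - 7*(1 + 700) = -198 - 7*701 = -198 - 4907 = -5105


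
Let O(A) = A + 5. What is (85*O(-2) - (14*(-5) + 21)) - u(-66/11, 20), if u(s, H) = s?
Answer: 310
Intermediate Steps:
O(A) = 5 + A
(85*O(-2) - (14*(-5) + 21)) - u(-66/11, 20) = (85*(5 - 2) - (14*(-5) + 21)) - (-66)/11 = (85*3 - (-70 + 21)) - (-66)/11 = (255 - 1*(-49)) - 1*(-6) = (255 + 49) + 6 = 304 + 6 = 310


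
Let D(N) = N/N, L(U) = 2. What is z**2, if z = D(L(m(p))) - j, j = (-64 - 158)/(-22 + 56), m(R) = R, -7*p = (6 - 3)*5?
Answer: 16384/289 ≈ 56.692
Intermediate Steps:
p = -15/7 (p = -(6 - 3)*5/7 = -3*5/7 = -1/7*15 = -15/7 ≈ -2.1429)
D(N) = 1
j = -111/17 (j = -222/34 = -222*1/34 = -111/17 ≈ -6.5294)
z = 128/17 (z = 1 - 1*(-111/17) = 1 + 111/17 = 128/17 ≈ 7.5294)
z**2 = (128/17)**2 = 16384/289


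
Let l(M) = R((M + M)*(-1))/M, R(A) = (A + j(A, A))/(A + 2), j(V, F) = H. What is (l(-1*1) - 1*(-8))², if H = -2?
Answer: 64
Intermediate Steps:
j(V, F) = -2
R(A) = (-2 + A)/(2 + A) (R(A) = (A - 2)/(A + 2) = (-2 + A)/(2 + A))
l(M) = (-2 - 2*M)/(M*(2 - 2*M)) (l(M) = ((-2 + (M + M)*(-1))/(2 + (M + M)*(-1)))/M = ((-2 + (2*M)*(-1))/(2 + (2*M)*(-1)))/M = ((-2 - 2*M)/(2 - 2*M))/M = (-2 - 2*M)/(M*(2 - 2*M)))
(l(-1*1) - 1*(-8))² = ((1 - 1*1)/(((-1*1))*(-1 - 1*1)) - 1*(-8))² = ((1 - 1)/((-1)*(-1 - 1)) + 8)² = (-1*0/(-2) + 8)² = (-1*(-½)*0 + 8)² = (0 + 8)² = 8² = 64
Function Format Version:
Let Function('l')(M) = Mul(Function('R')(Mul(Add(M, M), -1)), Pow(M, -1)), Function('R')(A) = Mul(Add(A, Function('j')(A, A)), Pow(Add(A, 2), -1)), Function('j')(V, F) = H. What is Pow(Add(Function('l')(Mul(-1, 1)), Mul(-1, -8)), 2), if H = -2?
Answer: 64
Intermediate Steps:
Function('j')(V, F) = -2
Function('R')(A) = Mul(Pow(Add(2, A), -1), Add(-2, A)) (Function('R')(A) = Mul(Add(A, -2), Pow(Add(A, 2), -1)) = Mul(Add(-2, A), Pow(Add(2, A), -1)) = Mul(Pow(Add(2, A), -1), Add(-2, A)))
Function('l')(M) = Mul(Pow(M, -1), Pow(Add(2, Mul(-2, M)), -1), Add(-2, Mul(-2, M))) (Function('l')(M) = Mul(Mul(Pow(Add(2, Mul(Add(M, M), -1)), -1), Add(-2, Mul(Add(M, M), -1))), Pow(M, -1)) = Mul(Mul(Pow(Add(2, Mul(Mul(2, M), -1)), -1), Add(-2, Mul(Mul(2, M), -1))), Pow(M, -1)) = Mul(Mul(Pow(Add(2, Mul(-2, M)), -1), Add(-2, Mul(-2, M))), Pow(M, -1)) = Mul(Pow(M, -1), Pow(Add(2, Mul(-2, M)), -1), Add(-2, Mul(-2, M))))
Pow(Add(Function('l')(Mul(-1, 1)), Mul(-1, -8)), 2) = Pow(Add(Mul(Pow(Mul(-1, 1), -1), Pow(Add(-1, Mul(-1, 1)), -1), Add(1, Mul(-1, 1))), Mul(-1, -8)), 2) = Pow(Add(Mul(Pow(-1, -1), Pow(Add(-1, -1), -1), Add(1, -1)), 8), 2) = Pow(Add(Mul(-1, Pow(-2, -1), 0), 8), 2) = Pow(Add(Mul(-1, Rational(-1, 2), 0), 8), 2) = Pow(Add(0, 8), 2) = Pow(8, 2) = 64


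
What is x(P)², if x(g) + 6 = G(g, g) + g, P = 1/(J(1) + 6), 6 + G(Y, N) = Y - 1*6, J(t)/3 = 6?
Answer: 46225/144 ≈ 321.01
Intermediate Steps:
J(t) = 18 (J(t) = 3*6 = 18)
G(Y, N) = -12 + Y (G(Y, N) = -6 + (Y - 1*6) = -6 + (Y - 6) = -6 + (-6 + Y) = -12 + Y)
P = 1/24 (P = 1/(18 + 6) = 1/24 ≈ 0.041667)
x(g) = -18 + 2*g (x(g) = -6 + ((-12 + g) + g) = -6 + (-12 + 2*g) = -18 + 2*g)
x(P)² = (-18 + 2*(1/24))² = (-18 + 1/12)² = (-215/12)² = 46225/144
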